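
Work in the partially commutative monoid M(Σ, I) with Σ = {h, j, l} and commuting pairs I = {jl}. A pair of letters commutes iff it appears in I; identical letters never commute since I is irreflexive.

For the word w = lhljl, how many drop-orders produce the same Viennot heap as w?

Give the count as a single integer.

3

piece 0:l — minimal
piece 1:h rests on {0:l}
piece 2:l rests on {1:h}
piece 3:j rests on {1:h}
piece 4:l rests on {2:l}
minimal pieces: {0:l}
ways to finish when only these pieces remain (= sum over removing one remaining piece with nothing left below it):
  1 left: {3}→1  {4}→1
  2 left: {2,4}→1  {3,4}→2
  3 left: {2,3,4}→3
  placing 0:l first → 3 extensions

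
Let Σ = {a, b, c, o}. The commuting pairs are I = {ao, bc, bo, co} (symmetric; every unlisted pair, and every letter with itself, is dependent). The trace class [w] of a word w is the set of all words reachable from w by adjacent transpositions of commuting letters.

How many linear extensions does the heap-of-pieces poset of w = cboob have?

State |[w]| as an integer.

30

drop 0:c onto floor
drop 1:b onto floor
drop 2:o onto floor
drop 3:o onto {2:o}
drop 4:b onto {1:b}
ground layer = {0:c, 1:b, 2:o}
drop-orders for the pieces not yet dropped (sum over which currently-grounded one goes next):
  1 to go: {0} 1  {3} 1  {4} 1
  2 to go: {0,3} 2  {0,4} 2  {1,4} 1  {2,3} 1  {3,4} 2
  3 to go: {0,1,4} 3  {0,2,3} 3  {0,3,4} 6  {1,3,4} 3  {2,3,4} 3
  if 0:c drops first: 6 orders
  if 1:b drops first: 12 orders
  if 2:o drops first: 12 orders
heap linearizations: 30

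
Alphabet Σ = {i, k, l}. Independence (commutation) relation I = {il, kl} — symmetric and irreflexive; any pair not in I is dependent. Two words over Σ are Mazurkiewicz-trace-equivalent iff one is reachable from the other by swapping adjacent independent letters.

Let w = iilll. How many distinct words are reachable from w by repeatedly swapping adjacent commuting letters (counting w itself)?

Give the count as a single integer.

drop 0:i onto floor
drop 1:i onto {0:i}
drop 2:l onto floor
drop 3:l onto {2:l}
drop 4:l onto {3:l}
ground layer = {0:i, 2:l}
drop-orders for the pieces not yet dropped (sum over which currently-grounded one goes next):
  1 to go: {1} 1  {4} 1
  2 to go: {0,1} 1  {1,4} 2  {3,4} 1
  3 to go: {0,1,4} 3  {1,3,4} 3  {2,3,4} 1
  if 0:i drops first: 4 orders
  if 2:l drops first: 6 orders
heap linearizations: 10

10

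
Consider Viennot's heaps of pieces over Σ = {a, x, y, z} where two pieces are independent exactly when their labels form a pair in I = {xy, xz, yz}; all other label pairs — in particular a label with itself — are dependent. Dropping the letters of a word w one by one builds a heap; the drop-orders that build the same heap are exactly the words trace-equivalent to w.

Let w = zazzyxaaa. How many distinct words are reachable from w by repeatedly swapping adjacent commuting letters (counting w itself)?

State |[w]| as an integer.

piece 0:z — minimal
piece 1:a rests on {0:z}
piece 2:z rests on {1:a}
piece 3:z rests on {2:z}
piece 4:y rests on {1:a}
piece 5:x rests on {1:a}
piece 6:a rests on {3:z, 4:y, 5:x}
piece 7:a rests on {6:a}
piece 8:a rests on {7:a}
minimal pieces: {0:z}
ways to finish when only these pieces remain (= sum over removing one remaining piece with nothing left below it):
  1 left: {8}→1
  2 left: {7,8}→1
  3 left: {6,7,8}→1
  4 left: {3,6,7,8}→1  {4,6,7,8}→1  {5,6,7,8}→1
  5 left: {2,3,6,7,8}→1  {3,4,6,7,8}→2  {3,5,6,7,8}→2  {4,5,6,7,8}→2
  6 left: {2,3,4,6,7,8}→3  {2,3,5,6,7,8}→3  {3,4,5,6,7,8}→6
  7 left: {2,3,4,5,6,7,8}→12
  placing 0:z first → 12 extensions

12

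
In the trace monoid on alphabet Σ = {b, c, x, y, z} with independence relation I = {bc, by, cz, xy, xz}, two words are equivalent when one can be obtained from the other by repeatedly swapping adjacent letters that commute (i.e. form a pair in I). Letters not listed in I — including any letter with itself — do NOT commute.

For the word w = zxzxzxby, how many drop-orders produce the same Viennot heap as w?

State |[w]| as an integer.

drop 0:z onto floor
drop 1:x onto floor
drop 2:z onto {0:z}
drop 3:x onto {1:x}
drop 4:z onto {2:z}
drop 5:x onto {3:x}
drop 6:b onto {4:z, 5:x}
drop 7:y onto {4:z}
ground layer = {0:z, 1:x}
drop-orders for the pieces not yet dropped (sum over which currently-grounded one goes next):
  1 to go: {6} 1  {7} 1
  2 to go: {5,6} 1  {6,7} 2
  3 to go: {3,5,6} 1  {4,6,7} 2  {5,6,7} 3
  4 to go: {1,3,5,6} 1  {2,4,6,7} 2  {3,5,6,7} 4  {4,5,6,7} 5
  5 to go: {0,2,4,6,7} 2  {1,3,5,6,7} 5  {2,4,5,6,7} 7  {3,4,5,6,7} 9
  6 to go: {0,2,4,5,6,7} 9  {1,3,4,5,6,7} 14  {2,3,4,5,6,7} 16
  if 0:z drops first: 30 orders
  if 1:x drops first: 25 orders
heap linearizations: 55

55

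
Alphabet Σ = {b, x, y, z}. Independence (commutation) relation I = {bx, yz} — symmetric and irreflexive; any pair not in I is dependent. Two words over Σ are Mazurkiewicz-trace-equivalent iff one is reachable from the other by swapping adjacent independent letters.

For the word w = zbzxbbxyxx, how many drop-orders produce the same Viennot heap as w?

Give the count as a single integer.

6

piece 0:z — minimal
piece 1:b rests on {0:z}
piece 2:z rests on {1:b}
piece 3:x rests on {2:z}
piece 4:b rests on {2:z}
piece 5:b rests on {4:b}
piece 6:x rests on {3:x}
piece 7:y rests on {5:b, 6:x}
piece 8:x rests on {7:y}
piece 9:x rests on {8:x}
minimal pieces: {0:z}
ways to finish when only these pieces remain (= sum over removing one remaining piece with nothing left below it):
  1 left: {9}→1
  2 left: {8,9}→1
  3 left: {7,8,9}→1
  4 left: {5,7,8,9}→1  {6,7,8,9}→1
  5 left: {3,6,7,8,9}→1  {4,5,7,8,9}→1  {5,6,7,8,9}→2
  6 left: {3,5,6,7,8,9}→3  {4,5,6,7,8,9}→3
  7 left: {3,4,5,6,7,8,9}→6
  8 left: {2,3,4,5,6,7,8,9}→6
  placing 0:z first → 6 extensions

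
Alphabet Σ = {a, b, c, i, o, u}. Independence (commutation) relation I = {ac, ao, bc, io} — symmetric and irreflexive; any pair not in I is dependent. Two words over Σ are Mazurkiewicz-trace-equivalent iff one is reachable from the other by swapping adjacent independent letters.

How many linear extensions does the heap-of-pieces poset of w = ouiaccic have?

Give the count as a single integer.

0(o) covers ∅
1(u) covers 0:o
2(i) covers 1:u
3(a) covers 2:i
4(c) covers 2:i
5(c) covers 4:c
6(i) covers 3:a, 5:c
7(c) covers 6:i
floor of heap: 0:o
completions by unplaced set U, small U first (add the entries for U minus each lowest piece of U):
  |U|=1: {7}:1
  |U|=2: {6,7}:1
  |U|=3: {3,6,7}:1  {5,6,7}:1
  |U|=4: {3,5,6,7}:2  {4,5,6,7}:1
  |U|=5: {3,4,5,6,7}:3
  |U|=6: {2,3,4,5,6,7}:3
  start at 0(o): 3

3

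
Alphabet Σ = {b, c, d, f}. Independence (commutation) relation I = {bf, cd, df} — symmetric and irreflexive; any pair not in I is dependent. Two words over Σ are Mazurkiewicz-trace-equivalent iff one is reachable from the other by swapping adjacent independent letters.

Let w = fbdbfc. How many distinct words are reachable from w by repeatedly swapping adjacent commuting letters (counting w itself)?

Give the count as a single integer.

10

#0=f has no predecessor
#1=b has no predecessor
#2=d depends on [1:b]
#3=b depends on [2:d]
#4=f depends on [0:f]
#5=c depends on [3:b, 4:f]
sources: [0:f, 1:b]
N(rest) = Σ N(rest − s) over sources s of rest; N(one piece) = 1:
  size 1 → [5]=1
  size 2 → [3,5]=1  [4,5]=1
  size 3 → [0,4,5]=1  [2,3,5]=1  [3,4,5]=2
  size 4 → [0,3,4,5]=3  [1,2,3,5]=1  [2,3,4,5]=3
  first=0(f) contributes 4
  first=1(b) contributes 6
|[w]| = 10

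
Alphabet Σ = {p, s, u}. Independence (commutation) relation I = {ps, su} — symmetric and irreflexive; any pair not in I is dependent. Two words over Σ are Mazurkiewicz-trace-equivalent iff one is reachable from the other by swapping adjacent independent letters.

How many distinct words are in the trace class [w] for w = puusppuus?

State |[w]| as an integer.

36

drop 0:p onto floor
drop 1:u onto {0:p}
drop 2:u onto {1:u}
drop 3:s onto floor
drop 4:p onto {2:u}
drop 5:p onto {4:p}
drop 6:u onto {5:p}
drop 7:u onto {6:u}
drop 8:s onto {3:s}
ground layer = {0:p, 3:s}
drop-orders for the pieces not yet dropped (sum over which currently-grounded one goes next):
  1 to go: {7} 1  {8} 1
  2 to go: {3,8} 1  {6,7} 1  {7,8} 2
  3 to go: {3,7,8} 3  {5,6,7} 1  {6,7,8} 3
  4 to go: {3,6,7,8} 6  {4,5,6,7} 1  {5,6,7,8} 4
  5 to go: {2,4,5,6,7} 1  {3,5,6,7,8} 10  {4,5,6,7,8} 5
  6 to go: {1,2,4,5,6,7} 1  {2,4,5,6,7,8} 6  {3,4,5,6,7,8} 15
  7 to go: {0,1,2,4,5,6,7} 1  {1,2,4,5,6,7,8} 7  {2,3,4,5,6,7,8} 21
  if 0:p drops first: 28 orders
  if 3:s drops first: 8 orders
heap linearizations: 36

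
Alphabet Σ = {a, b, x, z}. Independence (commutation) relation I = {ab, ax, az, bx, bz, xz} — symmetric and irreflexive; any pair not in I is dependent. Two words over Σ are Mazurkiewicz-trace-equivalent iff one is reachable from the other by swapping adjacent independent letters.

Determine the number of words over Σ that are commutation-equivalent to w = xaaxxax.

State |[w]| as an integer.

35

drop 0:x onto floor
drop 1:a onto floor
drop 2:a onto {1:a}
drop 3:x onto {0:x}
drop 4:x onto {3:x}
drop 5:a onto {2:a}
drop 6:x onto {4:x}
ground layer = {0:x, 1:a}
drop-orders for the pieces not yet dropped (sum over which currently-grounded one goes next):
  1 to go: {5} 1  {6} 1
  2 to go: {2,5} 1  {4,6} 1  {5,6} 2
  3 to go: {1,2,5} 1  {2,5,6} 3  {3,4,6} 1  {4,5,6} 3
  4 to go: {0,3,4,6} 1  {1,2,5,6} 4  {2,4,5,6} 6  {3,4,5,6} 4
  5 to go: {0,3,4,5,6} 5  {1,2,4,5,6} 10  {2,3,4,5,6} 10
  if 0:x drops first: 20 orders
  if 1:a drops first: 15 orders
heap linearizations: 35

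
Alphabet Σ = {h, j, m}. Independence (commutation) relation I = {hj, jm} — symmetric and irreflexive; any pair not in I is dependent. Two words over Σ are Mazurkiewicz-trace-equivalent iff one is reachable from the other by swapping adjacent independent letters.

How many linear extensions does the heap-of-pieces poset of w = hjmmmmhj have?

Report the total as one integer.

0(h) covers ∅
1(j) covers ∅
2(m) covers 0:h
3(m) covers 2:m
4(m) covers 3:m
5(m) covers 4:m
6(h) covers 5:m
7(j) covers 1:j
floor of heap: 0:h, 1:j
completions by unplaced set U, small U first (add the entries for U minus each lowest piece of U):
  |U|=1: {6}:1  {7}:1
  |U|=2: {1,7}:1  {5,6}:1  {6,7}:2
  |U|=3: {1,6,7}:3  {4,5,6}:1  {5,6,7}:3
  |U|=4: {1,5,6,7}:6  {3,4,5,6}:1  {4,5,6,7}:4
  |U|=5: {1,4,5,6,7}:10  {2,3,4,5,6}:1  {3,4,5,6,7}:5
  |U|=6: {0,2,3,4,5,6}:1  {1,3,4,5,6,7}:15  {2,3,4,5,6,7}:6
  start at 0(h): 21
  start at 1(j): 7
sum over floor = 28

28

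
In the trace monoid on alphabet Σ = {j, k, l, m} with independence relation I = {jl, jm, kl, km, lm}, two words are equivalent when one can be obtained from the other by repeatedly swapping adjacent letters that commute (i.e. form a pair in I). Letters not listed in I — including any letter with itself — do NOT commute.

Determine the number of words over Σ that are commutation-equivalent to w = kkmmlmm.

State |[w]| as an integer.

drop 0:k onto floor
drop 1:k onto {0:k}
drop 2:m onto floor
drop 3:m onto {2:m}
drop 4:l onto floor
drop 5:m onto {3:m}
drop 6:m onto {5:m}
ground layer = {0:k, 2:m, 4:l}
drop-orders for the pieces not yet dropped (sum over which currently-grounded one goes next):
  1 to go: {1} 1  {4} 1  {6} 1
  2 to go: {0,1} 1  {1,4} 2  {1,6} 2  {4,6} 2  {5,6} 1
  3 to go: {0,1,4} 3  {0,1,6} 3  {1,4,6} 6  {1,5,6} 3  {3,5,6} 1  {4,5,6} 3
  4 to go: {0,1,4,6} 12  {0,1,5,6} 6  {1,3,5,6} 4  {1,4,5,6} 12  {2,3,5,6} 1  {3,4,5,6} 4
  5 to go: {0,1,3,5,6} 10  {0,1,4,5,6} 30  {1,2,3,5,6} 5  {1,3,4,5,6} 20  {2,3,4,5,6} 5
  if 0:k drops first: 30 orders
  if 2:m drops first: 60 orders
  if 4:l drops first: 15 orders
heap linearizations: 105

105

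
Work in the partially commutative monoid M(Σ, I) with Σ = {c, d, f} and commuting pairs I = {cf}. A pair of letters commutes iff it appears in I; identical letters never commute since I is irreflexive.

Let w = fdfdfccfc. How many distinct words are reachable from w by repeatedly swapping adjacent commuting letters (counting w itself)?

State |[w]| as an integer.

#0=f has no predecessor
#1=d depends on [0:f]
#2=f depends on [1:d]
#3=d depends on [2:f]
#4=f depends on [3:d]
#5=c depends on [3:d]
#6=c depends on [5:c]
#7=f depends on [4:f]
#8=c depends on [6:c]
sources: [0:f]
N(rest) = Σ N(rest − s) over sources s of rest; N(one piece) = 1:
  size 1 → [7]=1  [8]=1
  size 2 → [4,7]=1  [6,8]=1  [7,8]=2
  size 3 → [4,7,8]=3  [5,6,8]=1  [6,7,8]=3
  size 4 → [4,6,7,8]=6  [5,6,7,8]=4
  size 5 → [4,5,6,7,8]=10
  size 6 → [3,4,5,6,7,8]=10
  size 7 → [2,3,4,5,6,7,8]=10
  first=0(f) contributes 10

10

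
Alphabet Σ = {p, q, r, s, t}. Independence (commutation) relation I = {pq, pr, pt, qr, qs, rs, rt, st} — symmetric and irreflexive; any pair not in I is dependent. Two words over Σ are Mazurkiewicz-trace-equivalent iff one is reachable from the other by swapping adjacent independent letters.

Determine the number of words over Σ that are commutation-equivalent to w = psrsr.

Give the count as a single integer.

10

drop 0:p onto floor
drop 1:s onto {0:p}
drop 2:r onto floor
drop 3:s onto {1:s}
drop 4:r onto {2:r}
ground layer = {0:p, 2:r}
drop-orders for the pieces not yet dropped (sum over which currently-grounded one goes next):
  1 to go: {3} 1  {4} 1
  2 to go: {1,3} 1  {2,4} 1  {3,4} 2
  3 to go: {0,1,3} 1  {1,3,4} 3  {2,3,4} 3
  if 0:p drops first: 6 orders
  if 2:r drops first: 4 orders
heap linearizations: 10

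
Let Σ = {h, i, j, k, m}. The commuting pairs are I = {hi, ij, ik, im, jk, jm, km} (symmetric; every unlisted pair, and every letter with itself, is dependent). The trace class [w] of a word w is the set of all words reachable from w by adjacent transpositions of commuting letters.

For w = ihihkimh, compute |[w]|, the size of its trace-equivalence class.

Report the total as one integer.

112

0(i) covers ∅
1(h) covers ∅
2(i) covers 0:i
3(h) covers 1:h
4(k) covers 3:h
5(i) covers 2:i
6(m) covers 3:h
7(h) covers 4:k, 6:m
floor of heap: 0:i, 1:h
completions by unplaced set U, small U first (add the entries for U minus each lowest piece of U):
  |U|=1: {5}:1  {7}:1
  |U|=2: {2,5}:1  {4,7}:1  {5,7}:2  {6,7}:1
  |U|=3: {0,2,5}:1  {2,5,7}:3  {4,5,7}:3  {4,6,7}:2  {5,6,7}:3
  |U|=4: {0,2,5,7}:4  {2,4,5,7}:6  {2,5,6,7}:6  {3,4,6,7}:2  {4,5,6,7}:8
  |U|=5: {0,2,4,5,7}:10  {0,2,5,6,7}:10  {1,3,4,6,7}:2  {2,4,5,6,7}:20  {3,4,5,6,7}:10
  |U|=6: {0,2,4,5,6,7}:40  {1,3,4,5,6,7}:12  {2,3,4,5,6,7}:30
  start at 0(i): 42
  start at 1(h): 70
sum over floor = 112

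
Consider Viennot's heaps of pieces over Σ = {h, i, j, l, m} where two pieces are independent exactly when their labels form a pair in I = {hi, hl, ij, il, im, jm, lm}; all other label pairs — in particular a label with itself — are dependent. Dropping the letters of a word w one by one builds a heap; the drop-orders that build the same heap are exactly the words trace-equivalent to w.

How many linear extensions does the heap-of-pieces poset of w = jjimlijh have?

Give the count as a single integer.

0(j) covers ∅
1(j) covers 0:j
2(i) covers ∅
3(m) covers ∅
4(l) covers 1:j
5(i) covers 2:i
6(j) covers 4:l
7(h) covers 3:m, 6:j
floor of heap: 0:j, 2:i, 3:m
completions by unplaced set U, small U first (add the entries for U minus each lowest piece of U):
  |U|=1: {5}:1  {7}:1
  |U|=2: {2,5}:1  {3,7}:1  {5,7}:2  {6,7}:1
  |U|=3: {2,5,7}:3  {3,5,7}:3  {3,6,7}:2  {4,6,7}:1  {5,6,7}:3
  |U|=4: {1,4,6,7}:1  {2,3,5,7}:6  {2,5,6,7}:6  {3,4,6,7}:3  {3,5,6,7}:8  {4,5,6,7}:4
  |U|=5: {0,1,4,6,7}:1  {1,3,4,6,7}:4  {1,4,5,6,7}:5  {2,3,5,6,7}:20  {2,4,5,6,7}:10  {3,4,5,6,7}:15
  |U|=6: {0,1,3,4,6,7}:5  {0,1,4,5,6,7}:6  {1,2,4,5,6,7}:15  {1,3,4,5,6,7}:24  {2,3,4,5,6,7}:45
  start at 0(j): 84
  start at 2(i): 35
  start at 3(m): 21
sum over floor = 140

140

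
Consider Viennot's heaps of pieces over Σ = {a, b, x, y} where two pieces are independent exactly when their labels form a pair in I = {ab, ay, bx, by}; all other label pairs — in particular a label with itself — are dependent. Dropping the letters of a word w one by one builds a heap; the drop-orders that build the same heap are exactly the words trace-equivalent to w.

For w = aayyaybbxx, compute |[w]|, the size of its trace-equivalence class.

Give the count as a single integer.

900

drop 0:a onto floor
drop 1:a onto {0:a}
drop 2:y onto floor
drop 3:y onto {2:y}
drop 4:a onto {1:a}
drop 5:y onto {3:y}
drop 6:b onto floor
drop 7:b onto {6:b}
drop 8:x onto {4:a, 5:y}
drop 9:x onto {8:x}
ground layer = {0:a, 2:y, 6:b}
drop-orders for the pieces not yet dropped (sum over which currently-grounded one goes next):
  1 to go: {7} 1  {9} 1
  2 to go: {6,7} 1  {7,9} 2  {8,9} 1
  3 to go: {4,8,9} 1  {5,8,9} 1  {6,7,9} 3  {7,8,9} 3
  4 to go: {1,4,8,9} 1  {3,5,8,9} 1  {4,5,8,9} 2  {4,7,8,9} 4  {5,7,8,9} 4  {6,7,8,9} 6
  5 to go: {0,1,4,8,9} 1  {1,4,5,8,9} 3  {1,4,7,8,9} 5  {2,3,5,8,9} 1  {3,4,5,8,9} 3  {3,5,7,8,9} 5  {4,5,7,8,9} 10  {4,6,7,8,9} 10  {5,6,7,8,9} 10
  6 to go: {0,1,4,5,8,9} 4  {0,1,4,7,8,9} 6  {1,3,4,5,8,9} 6  {1,4,5,7,8,9} 18  {1,4,6,7,8,9} 15  {2,3,4,5,8,9} 4  {2,3,5,7,8,9} 6  {3,4,5,7,8,9} 18  {3,5,6,7,8,9} 15  {4,5,6,7,8,9} 30
  7 to go: {0,1,3,4,5,8,9} 10  {0,1,4,5,7,8,9} 28  {0,1,4,6,7,8,9} 21  {1,2,3,4,5,8,9} 10  {1,3,4,5,7,8,9} 42  {1,4,5,6,7,8,9} 63  {2,3,4,5,7,8,9} 28  {2,3,5,6,7,8,9} 21  {3,4,5,6,7,8,9} 63
  8 to go: {0,1,2,3,4,5,8,9} 20  {0,1,3,4,5,7,8,9} 80  {0,1,4,5,6,7,8,9} 112  {1,2,3,4,5,7,8,9} 80  {1,3,4,5,6,7,8,9} 168  {2,3,4,5,6,7,8,9} 112
  if 0:a drops first: 360 orders
  if 2:y drops first: 360 orders
  if 6:b drops first: 180 orders
heap linearizations: 900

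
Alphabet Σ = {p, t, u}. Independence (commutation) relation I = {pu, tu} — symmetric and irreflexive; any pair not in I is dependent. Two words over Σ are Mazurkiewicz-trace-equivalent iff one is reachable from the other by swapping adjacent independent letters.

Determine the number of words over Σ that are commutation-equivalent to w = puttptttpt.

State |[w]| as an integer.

drop 0:p onto floor
drop 1:u onto floor
drop 2:t onto {0:p}
drop 3:t onto {2:t}
drop 4:p onto {3:t}
drop 5:t onto {4:p}
drop 6:t onto {5:t}
drop 7:t onto {6:t}
drop 8:p onto {7:t}
drop 9:t onto {8:p}
ground layer = {0:p, 1:u}
drop-orders for the pieces not yet dropped (sum over which currently-grounded one goes next):
  1 to go: {1} 1  {9} 1
  2 to go: {1,9} 2  {8,9} 1
  3 to go: {1,8,9} 3  {7,8,9} 1
  4 to go: {1,7,8,9} 4  {6,7,8,9} 1
  5 to go: {1,6,7,8,9} 5  {5,6,7,8,9} 1
  6 to go: {1,5,6,7,8,9} 6  {4,5,6,7,8,9} 1
  7 to go: {1,4,5,6,7,8,9} 7  {3,4,5,6,7,8,9} 1
  8 to go: {1,3,4,5,6,7,8,9} 8  {2,3,4,5,6,7,8,9} 1
  if 0:p drops first: 9 orders
  if 1:u drops first: 1 orders
heap linearizations: 10

10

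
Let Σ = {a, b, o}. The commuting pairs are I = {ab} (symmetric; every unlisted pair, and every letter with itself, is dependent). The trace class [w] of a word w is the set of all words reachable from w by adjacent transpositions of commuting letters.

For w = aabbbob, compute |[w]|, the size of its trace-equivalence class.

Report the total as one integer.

0(a) covers ∅
1(a) covers 0:a
2(b) covers ∅
3(b) covers 2:b
4(b) covers 3:b
5(o) covers 1:a, 4:b
6(b) covers 5:o
floor of heap: 0:a, 2:b
completions by unplaced set U, small U first (add the entries for U minus each lowest piece of U):
  |U|=1: {6}:1
  |U|=2: {5,6}:1
  |U|=3: {1,5,6}:1  {4,5,6}:1
  |U|=4: {0,1,5,6}:1  {1,4,5,6}:2  {3,4,5,6}:1
  |U|=5: {0,1,4,5,6}:3  {1,3,4,5,6}:3  {2,3,4,5,6}:1
  start at 0(a): 4
  start at 2(b): 6
sum over floor = 10

10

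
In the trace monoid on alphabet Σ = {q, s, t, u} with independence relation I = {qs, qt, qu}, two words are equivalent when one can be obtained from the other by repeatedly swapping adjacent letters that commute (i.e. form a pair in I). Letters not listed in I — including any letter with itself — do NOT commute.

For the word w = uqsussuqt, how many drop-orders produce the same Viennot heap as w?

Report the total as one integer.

36

0(u) covers ∅
1(q) covers ∅
2(s) covers 0:u
3(u) covers 2:s
4(s) covers 3:u
5(s) covers 4:s
6(u) covers 5:s
7(q) covers 1:q
8(t) covers 6:u
floor of heap: 0:u, 1:q
completions by unplaced set U, small U first (add the entries for U minus each lowest piece of U):
  |U|=1: {7}:1  {8}:1
  |U|=2: {1,7}:1  {6,8}:1  {7,8}:2
  |U|=3: {1,7,8}:3  {5,6,8}:1  {6,7,8}:3
  |U|=4: {1,6,7,8}:6  {4,5,6,8}:1  {5,6,7,8}:4
  |U|=5: {1,5,6,7,8}:10  {3,4,5,6,8}:1  {4,5,6,7,8}:5
  |U|=6: {1,4,5,6,7,8}:15  {2,3,4,5,6,8}:1  {3,4,5,6,7,8}:6
  |U|=7: {0,2,3,4,5,6,8}:1  {1,3,4,5,6,7,8}:21  {2,3,4,5,6,7,8}:7
  start at 0(u): 28
  start at 1(q): 8
sum over floor = 36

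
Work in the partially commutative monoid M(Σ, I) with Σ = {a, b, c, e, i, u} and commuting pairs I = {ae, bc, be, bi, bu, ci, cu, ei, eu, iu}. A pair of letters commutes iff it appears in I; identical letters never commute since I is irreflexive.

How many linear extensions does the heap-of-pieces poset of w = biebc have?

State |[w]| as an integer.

piece 0:b — minimal
piece 1:i — minimal
piece 2:e — minimal
piece 3:b rests on {0:b}
piece 4:c rests on {2:e}
minimal pieces: {0:b, 1:i, 2:e}
ways to finish when only these pieces remain (= sum over removing one remaining piece with nothing left below it):
  1 left: {1}→1  {3}→1  {4}→1
  2 left: {0,3}→1  {1,3}→2  {1,4}→2  {2,4}→1  {3,4}→2
  3 left: {0,1,3}→3  {0,3,4}→3  {1,2,4}→3  {1,3,4}→6  {2,3,4}→3
  placing 0:b first → 12 extensions
  placing 1:i first → 6 extensions
  placing 2:e first → 12 extensions
total linear extensions = 30

30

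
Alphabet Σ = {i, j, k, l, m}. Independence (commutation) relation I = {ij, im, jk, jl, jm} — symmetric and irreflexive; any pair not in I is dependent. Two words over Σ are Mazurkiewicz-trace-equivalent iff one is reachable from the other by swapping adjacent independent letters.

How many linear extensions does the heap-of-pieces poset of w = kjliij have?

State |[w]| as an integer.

15

drop 0:k onto floor
drop 1:j onto floor
drop 2:l onto {0:k}
drop 3:i onto {2:l}
drop 4:i onto {3:i}
drop 5:j onto {1:j}
ground layer = {0:k, 1:j}
drop-orders for the pieces not yet dropped (sum over which currently-grounded one goes next):
  1 to go: {4} 1  {5} 1
  2 to go: {1,5} 1  {3,4} 1  {4,5} 2
  3 to go: {1,4,5} 3  {2,3,4} 1  {3,4,5} 3
  4 to go: {0,2,3,4} 1  {1,3,4,5} 6  {2,3,4,5} 4
  if 0:k drops first: 10 orders
  if 1:j drops first: 5 orders
heap linearizations: 15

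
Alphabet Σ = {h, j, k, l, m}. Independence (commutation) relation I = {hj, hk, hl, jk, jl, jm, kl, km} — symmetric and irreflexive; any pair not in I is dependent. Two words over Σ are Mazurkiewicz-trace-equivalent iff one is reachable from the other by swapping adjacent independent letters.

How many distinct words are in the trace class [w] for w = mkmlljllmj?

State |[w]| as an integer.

360

#0=m has no predecessor
#1=k has no predecessor
#2=m depends on [0:m]
#3=l depends on [2:m]
#4=l depends on [3:l]
#5=j has no predecessor
#6=l depends on [4:l]
#7=l depends on [6:l]
#8=m depends on [7:l]
#9=j depends on [5:j]
sources: [0:m, 1:k, 5:j]
N(rest) = Σ N(rest − s) over sources s of rest; N(one piece) = 1:
  size 1 → [1]=1  [8]=1  [9]=1
  size 2 → [1,8]=2  [1,9]=2  [5,9]=1  [7,8]=1  [8,9]=2
  size 3 → [1,5,9]=3  [1,7,8]=3  [1,8,9]=6  [5,8,9]=3  [6,7,8]=1  [7,8,9]=3
  size 4 → [1,5,8,9]=12  [1,6,7,8]=4  [1,7,8,9]=12  [4,6,7,8]=1  [5,7,8,9]=6  [6,7,8,9]=4
  size 5 → [1,4,6,7,8]=5  [1,5,7,8,9]=30  [1,6,7,8,9]=20  [3,4,6,7,8]=1  [4,6,7,8,9]=5  [5,6,7,8,9]=10
  size 6 → [1,3,4,6,7,8]=6  [1,4,6,7,8,9]=30  [1,5,6,7,8,9]=60  [2,3,4,6,7,8]=1  [3,4,6,7,8,9]=6  [4,5,6,7,8,9]=15
  size 7 → [0,2,3,4,6,7,8]=1  [1,2,3,4,6,7,8]=7  [1,3,4,6,7,8,9]=42  [1,4,5,6,7,8,9]=105  [2,3,4,6,7,8,9]=7  [3,4,5,6,7,8,9]=21
  size 8 → [0,1,2,3,4,6,7,8]=8  [0,2,3,4,6,7,8,9]=8  [1,2,3,4,6,7,8,9]=56  [1,3,4,5,6,7,8,9]=168  [2,3,4,5,6,7,8,9]=28
  first=0(m) contributes 252
  first=1(k) contributes 36
  first=5(j) contributes 72
|[w]| = 360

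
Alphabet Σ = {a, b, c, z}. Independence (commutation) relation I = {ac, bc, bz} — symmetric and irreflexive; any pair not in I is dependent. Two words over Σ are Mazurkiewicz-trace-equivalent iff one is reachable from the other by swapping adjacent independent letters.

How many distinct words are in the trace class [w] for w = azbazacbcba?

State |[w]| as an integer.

30

drop 0:a onto floor
drop 1:z onto {0:a}
drop 2:b onto {0:a}
drop 3:a onto {1:z, 2:b}
drop 4:z onto {3:a}
drop 5:a onto {4:z}
drop 6:c onto {4:z}
drop 7:b onto {5:a}
drop 8:c onto {6:c}
drop 9:b onto {7:b}
drop 10:a onto {9:b}
ground layer = {0:a}
drop-orders for the pieces not yet dropped (sum over which currently-grounded one goes next):
  1 to go: {8} 1  {10} 1
  2 to go: {6,8} 1  {8,10} 2  {9,10} 1
  3 to go: {6,8,10} 3  {7,9,10} 1  {8,9,10} 3
  4 to go: {5,7,9,10} 1  {6,8,9,10} 6  {7,8,9,10} 4
  5 to go: {5,7,8,9,10} 5  {6,7,8,9,10} 10
  6 to go: {5,6,7,8,9,10} 15
  7 to go: {4,5,6,7,8,9,10} 15
  8 to go: {3,4,5,6,7,8,9,10} 15
  9 to go: {1,3,4,5,6,7,8,9,10} 15  {2,3,4,5,6,7,8,9,10} 15
  if 0:a drops first: 30 orders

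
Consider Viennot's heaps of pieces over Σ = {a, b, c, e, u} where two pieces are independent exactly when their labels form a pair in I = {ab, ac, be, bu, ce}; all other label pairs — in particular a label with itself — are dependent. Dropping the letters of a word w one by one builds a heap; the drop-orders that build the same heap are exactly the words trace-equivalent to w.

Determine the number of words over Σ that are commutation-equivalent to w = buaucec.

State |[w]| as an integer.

13

0(b) covers ∅
1(u) covers ∅
2(a) covers 1:u
3(u) covers 2:a
4(c) covers 0:b, 3:u
5(e) covers 3:u
6(c) covers 4:c
floor of heap: 0:b, 1:u
completions by unplaced set U, small U first (add the entries for U minus each lowest piece of U):
  |U|=1: {5}:1  {6}:1
  |U|=2: {4,6}:1  {5,6}:2
  |U|=3: {0,4,6}:1  {4,5,6}:3
  |U|=4: {0,4,5,6}:4  {3,4,5,6}:3
  |U|=5: {0,3,4,5,6}:7  {2,3,4,5,6}:3
  start at 0(b): 3
  start at 1(u): 10
sum over floor = 13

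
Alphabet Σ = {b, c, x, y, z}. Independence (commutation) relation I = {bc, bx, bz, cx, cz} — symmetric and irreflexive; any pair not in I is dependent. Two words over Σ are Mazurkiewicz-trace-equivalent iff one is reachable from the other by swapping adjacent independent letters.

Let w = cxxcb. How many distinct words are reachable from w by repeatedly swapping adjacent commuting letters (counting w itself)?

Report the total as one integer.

30

drop 0:c onto floor
drop 1:x onto floor
drop 2:x onto {1:x}
drop 3:c onto {0:c}
drop 4:b onto floor
ground layer = {0:c, 1:x, 4:b}
drop-orders for the pieces not yet dropped (sum over which currently-grounded one goes next):
  1 to go: {2} 1  {3} 1  {4} 1
  2 to go: {0,3} 1  {1,2} 1  {2,3} 2  {2,4} 2  {3,4} 2
  3 to go: {0,2,3} 3  {0,3,4} 3  {1,2,3} 3  {1,2,4} 3  {2,3,4} 6
  if 0:c drops first: 12 orders
  if 1:x drops first: 12 orders
  if 4:b drops first: 6 orders
heap linearizations: 30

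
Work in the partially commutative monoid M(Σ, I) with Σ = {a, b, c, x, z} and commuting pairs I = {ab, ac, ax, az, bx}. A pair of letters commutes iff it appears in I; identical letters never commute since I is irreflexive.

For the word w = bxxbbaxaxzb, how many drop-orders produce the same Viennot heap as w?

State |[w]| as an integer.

1925

piece 0:b — minimal
piece 1:x — minimal
piece 2:x rests on {1:x}
piece 3:b rests on {0:b}
piece 4:b rests on {3:b}
piece 5:a — minimal
piece 6:x rests on {2:x}
piece 7:a rests on {5:a}
piece 8:x rests on {6:x}
piece 9:z rests on {4:b, 8:x}
piece 10:b rests on {9:z}
minimal pieces: {0:b, 1:x, 5:a}
ways to finish when only these pieces remain (= sum over removing one remaining piece with nothing left below it):
  1 left: {7}→1  {10}→1
  2 left: {5,7}→1  {7,10}→2  {9,10}→1
  3 left: {4,9,10}→1  {5,7,10}→3  {7,9,10}→3  {8,9,10}→1
  4 left: {3,4,9,10}→1  {4,7,9,10}→4  {4,8,9,10}→2  {5,7,9,10}→6  {6,8,9,10}→1  {7,8,9,10}→4
  5 left: {0,3,4,9,10}→1  {2,6,8,9,10}→1  {3,4,7,9,10}→5  {3,4,8,9,10}→3  {4,5,7,9,10}→10  {4,6,8,9,10}→3  {4,7,8,9,10}→10  {5,7,8,9,10}→10  {6,7,8,9,10}→5
  6 left: {0,3,4,7,9,10}→6  {0,3,4,8,9,10}→4  {1,2,6,8,9,10}→1  {2,4,6,8,9,10}→4  {2,6,7,8,9,10}→6  {3,4,5,7,9,10}→15  {3,4,6,8,9,10}→6  {3,4,7,8,9,10}→18  {4,5,7,8,9,10}→30  {4,6,7,8,9,10}→18  {5,6,7,8,9,10}→15
  7 left: {0,3,4,5,7,9,10}→21  {0,3,4,6,8,9,10}→10  {0,3,4,7,8,9,10}→28  {1,2,4,6,8,9,10}→5  {1,2,6,7,8,9,10}→7  {2,3,4,6,8,9,10}→10  {2,4,6,7,8,9,10}→28  {2,5,6,7,8,9,10}→21  {3,4,5,7,8,9,10}→63  {3,4,6,7,8,9,10}→42  {4,5,6,7,8,9,10}→63
  8 left: {0,2,3,4,6,8,9,10}→20  {0,3,4,5,7,8,9,10}→112  {0,3,4,6,7,8,9,10}→80  {1,2,3,4,6,8,9,10}→15  {1,2,4,6,7,8,9,10}→40  {1,2,5,6,7,8,9,10}→28  {2,3,4,6,7,8,9,10}→80  {2,4,5,6,7,8,9,10}→112  {3,4,5,6,7,8,9,10}→168
  9 left: {0,1,2,3,4,6,8,9,10}→35  {0,2,3,4,6,7,8,9,10}→180  {0,3,4,5,6,7,8,9,10}→360  {1,2,3,4,6,7,8,9,10}→135  {1,2,4,5,6,7,8,9,10}→180  {2,3,4,5,6,7,8,9,10}→360
  placing 0:b first → 675 extensions
  placing 1:x first → 900 extensions
  placing 5:a first → 350 extensions
total linear extensions = 1925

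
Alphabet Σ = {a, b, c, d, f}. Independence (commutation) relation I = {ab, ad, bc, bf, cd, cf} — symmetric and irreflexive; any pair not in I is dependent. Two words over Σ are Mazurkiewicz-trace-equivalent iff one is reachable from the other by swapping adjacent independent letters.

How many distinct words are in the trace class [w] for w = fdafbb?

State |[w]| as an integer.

0(f) covers ∅
1(d) covers 0:f
2(a) covers 0:f
3(f) covers 1:d, 2:a
4(b) covers 1:d
5(b) covers 4:b
floor of heap: 0:f
completions by unplaced set U, small U first (add the entries for U minus each lowest piece of U):
  |U|=1: {3}:1  {5}:1
  |U|=2: {2,3}:1  {3,5}:2  {4,5}:1
  |U|=3: {2,3,5}:3  {3,4,5}:3
  |U|=4: {1,3,4,5}:3  {2,3,4,5}:6
  start at 0(f): 9

9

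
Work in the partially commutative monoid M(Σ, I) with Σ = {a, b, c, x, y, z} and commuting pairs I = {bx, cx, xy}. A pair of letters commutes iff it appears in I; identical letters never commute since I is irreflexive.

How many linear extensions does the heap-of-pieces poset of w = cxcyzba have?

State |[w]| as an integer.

4

drop 0:c onto floor
drop 1:x onto floor
drop 2:c onto {0:c}
drop 3:y onto {2:c}
drop 4:z onto {1:x, 3:y}
drop 5:b onto {4:z}
drop 6:a onto {5:b}
ground layer = {0:c, 1:x}
drop-orders for the pieces not yet dropped (sum over which currently-grounded one goes next):
  1 to go: {6} 1
  2 to go: {5,6} 1
  3 to go: {4,5,6} 1
  4 to go: {1,4,5,6} 1  {3,4,5,6} 1
  5 to go: {1,3,4,5,6} 2  {2,3,4,5,6} 1
  if 0:c drops first: 3 orders
  if 1:x drops first: 1 orders
heap linearizations: 4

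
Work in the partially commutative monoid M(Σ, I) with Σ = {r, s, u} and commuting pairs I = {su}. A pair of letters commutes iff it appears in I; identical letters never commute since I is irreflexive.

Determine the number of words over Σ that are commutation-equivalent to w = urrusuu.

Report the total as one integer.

4

drop 0:u onto floor
drop 1:r onto {0:u}
drop 2:r onto {1:r}
drop 3:u onto {2:r}
drop 4:s onto {2:r}
drop 5:u onto {3:u}
drop 6:u onto {5:u}
ground layer = {0:u}
drop-orders for the pieces not yet dropped (sum over which currently-grounded one goes next):
  1 to go: {4} 1  {6} 1
  2 to go: {4,6} 2  {5,6} 1
  3 to go: {3,5,6} 1  {4,5,6} 3
  4 to go: {3,4,5,6} 4
  5 to go: {2,3,4,5,6} 4
  if 0:u drops first: 4 orders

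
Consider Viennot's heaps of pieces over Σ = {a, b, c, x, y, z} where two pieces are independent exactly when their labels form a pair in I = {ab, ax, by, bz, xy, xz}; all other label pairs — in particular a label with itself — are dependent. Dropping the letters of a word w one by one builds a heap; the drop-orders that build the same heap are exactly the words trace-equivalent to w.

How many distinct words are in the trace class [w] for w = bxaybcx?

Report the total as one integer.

10

drop 0:b onto floor
drop 1:x onto {0:b}
drop 2:a onto floor
drop 3:y onto {2:a}
drop 4:b onto {1:x}
drop 5:c onto {3:y, 4:b}
drop 6:x onto {5:c}
ground layer = {0:b, 2:a}
drop-orders for the pieces not yet dropped (sum over which currently-grounded one goes next):
  1 to go: {6} 1
  2 to go: {5,6} 1
  3 to go: {3,5,6} 1  {4,5,6} 1
  4 to go: {1,4,5,6} 1  {2,3,5,6} 1  {3,4,5,6} 2
  5 to go: {0,1,4,5,6} 1  {1,3,4,5,6} 3  {2,3,4,5,6} 3
  if 0:b drops first: 6 orders
  if 2:a drops first: 4 orders
heap linearizations: 10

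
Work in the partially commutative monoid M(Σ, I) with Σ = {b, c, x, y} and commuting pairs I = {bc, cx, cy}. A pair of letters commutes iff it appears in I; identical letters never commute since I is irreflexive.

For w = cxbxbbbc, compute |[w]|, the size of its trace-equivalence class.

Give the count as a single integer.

piece 0:c — minimal
piece 1:x — minimal
piece 2:b rests on {1:x}
piece 3:x rests on {2:b}
piece 4:b rests on {3:x}
piece 5:b rests on {4:b}
piece 6:b rests on {5:b}
piece 7:c rests on {0:c}
minimal pieces: {0:c, 1:x}
ways to finish when only these pieces remain (= sum over removing one remaining piece with nothing left below it):
  1 left: {6}→1  {7}→1
  2 left: {0,7}→1  {5,6}→1  {6,7}→2
  3 left: {0,6,7}→3  {4,5,6}→1  {5,6,7}→3
  4 left: {0,5,6,7}→6  {3,4,5,6}→1  {4,5,6,7}→4
  5 left: {0,4,5,6,7}→10  {2,3,4,5,6}→1  {3,4,5,6,7}→5
  6 left: {0,3,4,5,6,7}→15  {1,2,3,4,5,6}→1  {2,3,4,5,6,7}→6
  placing 0:c first → 7 extensions
  placing 1:x first → 21 extensions
total linear extensions = 28

28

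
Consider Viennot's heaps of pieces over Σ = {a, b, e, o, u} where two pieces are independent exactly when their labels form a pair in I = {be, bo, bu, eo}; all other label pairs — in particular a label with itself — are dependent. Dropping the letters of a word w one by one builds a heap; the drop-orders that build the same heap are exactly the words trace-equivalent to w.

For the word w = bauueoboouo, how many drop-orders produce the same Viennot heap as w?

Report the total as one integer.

piece 0:b — minimal
piece 1:a rests on {0:b}
piece 2:u rests on {1:a}
piece 3:u rests on {2:u}
piece 4:e rests on {3:u}
piece 5:o rests on {3:u}
piece 6:b rests on {1:a}
piece 7:o rests on {5:o}
piece 8:o rests on {7:o}
piece 9:u rests on {4:e, 8:o}
piece 10:o rests on {9:u}
minimal pieces: {0:b}
ways to finish when only these pieces remain (= sum over removing one remaining piece with nothing left below it):
  1 left: {6}→1  {10}→1
  2 left: {6,10}→2  {9,10}→1
  3 left: {4,9,10}→1  {6,9,10}→3  {8,9,10}→1
  4 left: {4,6,9,10}→4  {4,8,9,10}→2  {6,8,9,10}→4  {7,8,9,10}→1
  5 left: {4,6,8,9,10}→10  {4,7,8,9,10}→3  {5,7,8,9,10}→1  {6,7,8,9,10}→5
  6 left: {4,5,7,8,9,10}→4  {4,6,7,8,9,10}→18  {5,6,7,8,9,10}→6
  7 left: {3,4,5,7,8,9,10}→4  {4,5,6,7,8,9,10}→28
  8 left: {2,3,4,5,7,8,9,10}→4  {3,4,5,6,7,8,9,10}→32
  9 left: {2,3,4,5,6,7,8,9,10}→36
  placing 0:b first → 36 extensions

36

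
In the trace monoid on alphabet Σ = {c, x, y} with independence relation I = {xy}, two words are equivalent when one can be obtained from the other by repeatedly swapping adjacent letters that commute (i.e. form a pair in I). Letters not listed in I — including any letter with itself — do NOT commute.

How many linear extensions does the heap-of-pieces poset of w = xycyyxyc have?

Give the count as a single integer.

#0=x has no predecessor
#1=y has no predecessor
#2=c depends on [0:x, 1:y]
#3=y depends on [2:c]
#4=y depends on [3:y]
#5=x depends on [2:c]
#6=y depends on [4:y]
#7=c depends on [5:x, 6:y]
sources: [0:x, 1:y]
N(rest) = Σ N(rest − s) over sources s of rest; N(one piece) = 1:
  size 1 → [7]=1
  size 2 → [5,7]=1  [6,7]=1
  size 3 → [4,6,7]=1  [5,6,7]=2
  size 4 → [3,4,6,7]=1  [4,5,6,7]=3
  size 5 → [3,4,5,6,7]=4
  size 6 → [2,3,4,5,6,7]=4
  first=0(x) contributes 4
  first=1(y) contributes 4
|[w]| = 8

8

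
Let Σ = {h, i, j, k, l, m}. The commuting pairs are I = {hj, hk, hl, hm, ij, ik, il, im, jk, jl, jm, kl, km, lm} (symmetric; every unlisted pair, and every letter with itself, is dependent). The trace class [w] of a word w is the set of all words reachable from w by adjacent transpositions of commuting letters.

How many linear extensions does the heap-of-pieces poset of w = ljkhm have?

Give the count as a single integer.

#0=l has no predecessor
#1=j has no predecessor
#2=k has no predecessor
#3=h has no predecessor
#4=m has no predecessor
sources: [0:l, 1:j, 2:k, 3:h, 4:m]
N(rest) = Σ N(rest − s) over sources s of rest; N(one piece) = 1:
  size 1 → [0]=1  [1]=1  [2]=1  [3]=1  [4]=1
  size 2 → [0,1]=2  [0,2]=2  [0,3]=2  [0,4]=2  [1,2]=2  [1,3]=2  [1,4]=2  [2,3]=2  [2,4]=2  [3,4]=2
  size 3 → [0,1,2]=6  [0,1,3]=6  [0,1,4]=6  [0,2,3]=6  [0,2,4]=6  [0,3,4]=6  [1,2,3]=6  [1,2,4]=6  [1,3,4]=6  [2,3,4]=6
  first=0(l) contributes 24
  first=1(j) contributes 24
  first=2(k) contributes 24
  first=3(h) contributes 24
  first=4(m) contributes 24
|[w]| = 120

120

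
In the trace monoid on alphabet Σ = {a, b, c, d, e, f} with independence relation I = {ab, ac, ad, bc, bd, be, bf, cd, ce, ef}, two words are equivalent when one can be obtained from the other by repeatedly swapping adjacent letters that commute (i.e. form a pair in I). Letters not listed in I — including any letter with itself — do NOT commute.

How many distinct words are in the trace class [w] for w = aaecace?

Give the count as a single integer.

21

piece 0:a — minimal
piece 1:a rests on {0:a}
piece 2:e rests on {1:a}
piece 3:c — minimal
piece 4:a rests on {2:e}
piece 5:c rests on {3:c}
piece 6:e rests on {4:a}
minimal pieces: {0:a, 3:c}
ways to finish when only these pieces remain (= sum over removing one remaining piece with nothing left below it):
  1 left: {5}→1  {6}→1
  2 left: {3,5}→1  {4,6}→1  {5,6}→2
  3 left: {2,4,6}→1  {3,5,6}→3  {4,5,6}→3
  4 left: {1,2,4,6}→1  {2,4,5,6}→4  {3,4,5,6}→6
  5 left: {0,1,2,4,6}→1  {1,2,4,5,6}→5  {2,3,4,5,6}→10
  placing 0:a first → 15 extensions
  placing 3:c first → 6 extensions
total linear extensions = 21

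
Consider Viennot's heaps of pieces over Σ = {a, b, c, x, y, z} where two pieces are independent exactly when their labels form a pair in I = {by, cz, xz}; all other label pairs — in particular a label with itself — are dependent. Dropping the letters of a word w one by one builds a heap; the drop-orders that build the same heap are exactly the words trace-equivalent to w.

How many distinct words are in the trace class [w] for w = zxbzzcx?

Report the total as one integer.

0(z) covers ∅
1(x) covers ∅
2(b) covers 0:z, 1:x
3(z) covers 2:b
4(z) covers 3:z
5(c) covers 2:b
6(x) covers 5:c
floor of heap: 0:z, 1:x
completions by unplaced set U, small U first (add the entries for U minus each lowest piece of U):
  |U|=1: {4}:1  {6}:1
  |U|=2: {3,4}:1  {4,6}:2  {5,6}:1
  |U|=3: {3,4,6}:3  {4,5,6}:3
  |U|=4: {3,4,5,6}:6
  |U|=5: {2,3,4,5,6}:6
  start at 0(z): 6
  start at 1(x): 6
sum over floor = 12

12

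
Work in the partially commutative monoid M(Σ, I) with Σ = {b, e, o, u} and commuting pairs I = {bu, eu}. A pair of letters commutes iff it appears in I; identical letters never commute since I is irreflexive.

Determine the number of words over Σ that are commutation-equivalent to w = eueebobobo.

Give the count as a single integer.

5

#0=e has no predecessor
#1=u has no predecessor
#2=e depends on [0:e]
#3=e depends on [2:e]
#4=b depends on [3:e]
#5=o depends on [1:u, 4:b]
#6=b depends on [5:o]
#7=o depends on [6:b]
#8=b depends on [7:o]
#9=o depends on [8:b]
sources: [0:e, 1:u]
N(rest) = Σ N(rest − s) over sources s of rest; N(one piece) = 1:
  size 1 → [9]=1
  size 2 → [8,9]=1
  size 3 → [7,8,9]=1
  size 4 → [6,7,8,9]=1
  size 5 → [5,6,7,8,9]=1
  size 6 → [1,5,6,7,8,9]=1  [4,5,6,7,8,9]=1
  size 7 → [1,4,5,6,7,8,9]=2  [3,4,5,6,7,8,9]=1
  size 8 → [1,3,4,5,6,7,8,9]=3  [2,3,4,5,6,7,8,9]=1
  first=0(e) contributes 4
  first=1(u) contributes 1
|[w]| = 5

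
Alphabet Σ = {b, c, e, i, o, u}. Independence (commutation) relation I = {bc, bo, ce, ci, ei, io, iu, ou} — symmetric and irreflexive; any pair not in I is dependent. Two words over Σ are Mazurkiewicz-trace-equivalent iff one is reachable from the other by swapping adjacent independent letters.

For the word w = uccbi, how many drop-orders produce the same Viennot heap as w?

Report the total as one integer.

#0=u has no predecessor
#1=c depends on [0:u]
#2=c depends on [1:c]
#3=b depends on [0:u]
#4=i depends on [3:b]
sources: [0:u]
N(rest) = Σ N(rest − s) over sources s of rest; N(one piece) = 1:
  size 1 → [2]=1  [4]=1
  size 2 → [1,2]=1  [2,4]=2  [3,4]=1
  size 3 → [1,2,4]=3  [2,3,4]=3
  first=0(u) contributes 6

6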